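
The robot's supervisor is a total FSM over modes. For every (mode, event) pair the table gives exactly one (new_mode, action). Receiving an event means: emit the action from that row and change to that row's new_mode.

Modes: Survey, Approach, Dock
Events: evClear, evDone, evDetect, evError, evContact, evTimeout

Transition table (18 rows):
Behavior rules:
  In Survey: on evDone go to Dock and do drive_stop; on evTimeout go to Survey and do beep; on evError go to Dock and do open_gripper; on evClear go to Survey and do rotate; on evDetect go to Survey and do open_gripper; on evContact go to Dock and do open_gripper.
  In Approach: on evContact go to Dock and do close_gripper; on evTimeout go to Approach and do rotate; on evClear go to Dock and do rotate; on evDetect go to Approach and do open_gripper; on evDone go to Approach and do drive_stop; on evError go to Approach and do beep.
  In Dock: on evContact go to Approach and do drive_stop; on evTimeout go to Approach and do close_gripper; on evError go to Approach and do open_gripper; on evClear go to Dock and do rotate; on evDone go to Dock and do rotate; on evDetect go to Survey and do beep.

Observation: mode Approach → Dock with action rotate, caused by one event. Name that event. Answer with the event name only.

evClear

try evClear: (Approach, evClear) → (Dock, rotate)  ← matches
try evDone: (Approach, evDone) → (Approach, drive_stop)
try evDetect: (Approach, evDetect) → (Approach, open_gripper)
try evError: (Approach, evError) → (Approach, beep)
try evContact: (Approach, evContact) → (Dock, close_gripper)
try evTimeout: (Approach, evTimeout) → (Approach, rotate)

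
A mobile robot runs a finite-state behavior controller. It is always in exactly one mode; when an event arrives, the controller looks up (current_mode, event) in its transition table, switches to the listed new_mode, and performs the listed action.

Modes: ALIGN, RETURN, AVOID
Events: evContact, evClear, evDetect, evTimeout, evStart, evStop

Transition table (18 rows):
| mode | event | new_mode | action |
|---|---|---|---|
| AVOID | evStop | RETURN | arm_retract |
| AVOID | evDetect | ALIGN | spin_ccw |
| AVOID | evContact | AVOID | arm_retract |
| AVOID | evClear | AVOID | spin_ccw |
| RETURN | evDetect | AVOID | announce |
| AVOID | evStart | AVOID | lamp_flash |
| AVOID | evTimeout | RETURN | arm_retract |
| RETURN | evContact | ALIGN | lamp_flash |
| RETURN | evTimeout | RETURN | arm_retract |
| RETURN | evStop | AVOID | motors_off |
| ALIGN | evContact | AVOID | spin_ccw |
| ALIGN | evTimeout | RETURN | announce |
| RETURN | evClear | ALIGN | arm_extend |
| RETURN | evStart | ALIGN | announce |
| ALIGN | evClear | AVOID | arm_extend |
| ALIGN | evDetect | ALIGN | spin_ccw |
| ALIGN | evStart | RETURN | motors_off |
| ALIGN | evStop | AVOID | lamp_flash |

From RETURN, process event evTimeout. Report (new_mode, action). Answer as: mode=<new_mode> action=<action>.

mode=RETURN action=arm_retract

current mode = RETURN; filter table to that mode:
  (RETURN, evDetect) → (AVOID, announce)
  (RETURN, evContact) → (ALIGN, lamp_flash)
  (RETURN, evTimeout) → (RETURN, arm_retract)  ← event matches
  (RETURN, evStop) → (AVOID, motors_off)
  (RETURN, evClear) → (ALIGN, arm_extend)
  (RETURN, evStart) → (ALIGN, announce)
event = evTimeout selects (RETURN, arm_retract)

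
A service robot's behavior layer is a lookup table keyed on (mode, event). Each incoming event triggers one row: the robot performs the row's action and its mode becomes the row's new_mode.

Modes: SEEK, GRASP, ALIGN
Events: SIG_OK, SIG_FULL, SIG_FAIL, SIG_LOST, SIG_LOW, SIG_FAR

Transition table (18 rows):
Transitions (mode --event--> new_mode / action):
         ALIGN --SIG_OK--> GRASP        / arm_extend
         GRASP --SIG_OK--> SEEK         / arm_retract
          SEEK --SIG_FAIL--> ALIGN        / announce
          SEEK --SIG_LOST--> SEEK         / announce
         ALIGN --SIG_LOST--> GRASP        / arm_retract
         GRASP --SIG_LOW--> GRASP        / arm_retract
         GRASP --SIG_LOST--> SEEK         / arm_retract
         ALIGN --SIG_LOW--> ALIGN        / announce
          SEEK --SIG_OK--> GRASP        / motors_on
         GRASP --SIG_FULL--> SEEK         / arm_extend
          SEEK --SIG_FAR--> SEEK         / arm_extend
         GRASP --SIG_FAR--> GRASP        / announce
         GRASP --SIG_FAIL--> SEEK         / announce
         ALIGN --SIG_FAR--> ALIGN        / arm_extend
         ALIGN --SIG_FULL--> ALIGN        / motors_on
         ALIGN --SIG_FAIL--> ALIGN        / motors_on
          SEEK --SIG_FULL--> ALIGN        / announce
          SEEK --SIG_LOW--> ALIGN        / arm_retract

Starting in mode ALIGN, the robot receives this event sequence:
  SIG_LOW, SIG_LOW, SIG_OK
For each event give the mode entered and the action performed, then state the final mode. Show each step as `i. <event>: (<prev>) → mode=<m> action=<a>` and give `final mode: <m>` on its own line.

1. SIG_LOW: (ALIGN) → mode=ALIGN action=announce
2. SIG_LOW: (ALIGN) → mode=ALIGN action=announce
3. SIG_OK: (ALIGN) → mode=GRASP action=arm_extend

final mode: GRASP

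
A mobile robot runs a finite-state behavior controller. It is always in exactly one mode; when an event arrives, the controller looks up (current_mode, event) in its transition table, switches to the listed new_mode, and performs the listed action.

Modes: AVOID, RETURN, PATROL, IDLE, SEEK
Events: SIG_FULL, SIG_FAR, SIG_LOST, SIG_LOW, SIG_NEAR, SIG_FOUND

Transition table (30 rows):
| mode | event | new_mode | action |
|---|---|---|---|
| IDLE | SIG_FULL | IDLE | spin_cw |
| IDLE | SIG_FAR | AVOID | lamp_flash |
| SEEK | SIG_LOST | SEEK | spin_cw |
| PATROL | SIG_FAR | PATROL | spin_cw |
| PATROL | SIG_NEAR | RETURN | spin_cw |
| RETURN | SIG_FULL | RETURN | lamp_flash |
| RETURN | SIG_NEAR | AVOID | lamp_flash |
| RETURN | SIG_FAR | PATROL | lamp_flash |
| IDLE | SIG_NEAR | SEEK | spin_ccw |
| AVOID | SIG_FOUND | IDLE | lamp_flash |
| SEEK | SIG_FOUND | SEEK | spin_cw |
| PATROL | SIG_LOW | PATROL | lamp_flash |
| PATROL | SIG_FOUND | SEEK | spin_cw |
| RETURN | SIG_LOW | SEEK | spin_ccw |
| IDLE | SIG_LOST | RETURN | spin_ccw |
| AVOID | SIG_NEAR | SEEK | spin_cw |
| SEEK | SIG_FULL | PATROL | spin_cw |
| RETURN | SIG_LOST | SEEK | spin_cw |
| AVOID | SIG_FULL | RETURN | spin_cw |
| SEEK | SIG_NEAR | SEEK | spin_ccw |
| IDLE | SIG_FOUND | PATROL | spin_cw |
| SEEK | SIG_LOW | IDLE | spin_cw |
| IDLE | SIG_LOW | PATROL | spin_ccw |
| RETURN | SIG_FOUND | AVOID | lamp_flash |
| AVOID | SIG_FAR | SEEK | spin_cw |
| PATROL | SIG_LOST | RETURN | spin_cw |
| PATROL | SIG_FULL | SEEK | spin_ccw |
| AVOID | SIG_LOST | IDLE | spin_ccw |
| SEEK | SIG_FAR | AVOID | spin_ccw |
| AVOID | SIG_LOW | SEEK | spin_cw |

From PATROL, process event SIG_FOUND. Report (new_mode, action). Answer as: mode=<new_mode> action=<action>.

current mode = PATROL; filter table to that mode:
  (PATROL, SIG_FAR) → (PATROL, spin_cw)
  (PATROL, SIG_NEAR) → (RETURN, spin_cw)
  (PATROL, SIG_LOW) → (PATROL, lamp_flash)
  (PATROL, SIG_FOUND) → (SEEK, spin_cw)  ← event matches
  (PATROL, SIG_LOST) → (RETURN, spin_cw)
  (PATROL, SIG_FULL) → (SEEK, spin_ccw)
event = SIG_FOUND selects (SEEK, spin_cw)

mode=SEEK action=spin_cw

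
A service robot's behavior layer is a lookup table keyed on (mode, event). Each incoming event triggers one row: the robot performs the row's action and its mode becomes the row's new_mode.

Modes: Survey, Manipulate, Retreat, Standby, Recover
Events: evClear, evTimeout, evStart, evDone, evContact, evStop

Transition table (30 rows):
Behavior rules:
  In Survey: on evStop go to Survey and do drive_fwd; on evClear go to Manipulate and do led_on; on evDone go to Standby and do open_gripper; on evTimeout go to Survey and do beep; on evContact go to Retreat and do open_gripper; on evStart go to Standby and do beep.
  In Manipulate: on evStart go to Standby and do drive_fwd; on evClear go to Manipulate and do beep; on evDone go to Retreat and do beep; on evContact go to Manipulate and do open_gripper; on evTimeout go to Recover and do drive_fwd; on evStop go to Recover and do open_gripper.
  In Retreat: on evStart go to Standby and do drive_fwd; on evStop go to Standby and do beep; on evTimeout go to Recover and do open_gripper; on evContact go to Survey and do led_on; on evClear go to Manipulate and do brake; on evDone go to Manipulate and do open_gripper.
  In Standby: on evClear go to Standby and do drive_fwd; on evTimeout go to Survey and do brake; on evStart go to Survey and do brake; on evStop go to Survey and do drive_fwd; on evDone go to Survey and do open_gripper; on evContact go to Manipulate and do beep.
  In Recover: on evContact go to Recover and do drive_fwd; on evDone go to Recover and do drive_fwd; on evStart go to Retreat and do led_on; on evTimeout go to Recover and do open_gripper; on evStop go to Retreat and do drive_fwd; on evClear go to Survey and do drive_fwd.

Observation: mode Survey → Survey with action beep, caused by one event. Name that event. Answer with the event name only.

evTimeout

try evClear: (Survey, evClear) → (Manipulate, led_on)
try evTimeout: (Survey, evTimeout) → (Survey, beep)  ← matches
try evStart: (Survey, evStart) → (Standby, beep)
try evDone: (Survey, evDone) → (Standby, open_gripper)
try evContact: (Survey, evContact) → (Retreat, open_gripper)
try evStop: (Survey, evStop) → (Survey, drive_fwd)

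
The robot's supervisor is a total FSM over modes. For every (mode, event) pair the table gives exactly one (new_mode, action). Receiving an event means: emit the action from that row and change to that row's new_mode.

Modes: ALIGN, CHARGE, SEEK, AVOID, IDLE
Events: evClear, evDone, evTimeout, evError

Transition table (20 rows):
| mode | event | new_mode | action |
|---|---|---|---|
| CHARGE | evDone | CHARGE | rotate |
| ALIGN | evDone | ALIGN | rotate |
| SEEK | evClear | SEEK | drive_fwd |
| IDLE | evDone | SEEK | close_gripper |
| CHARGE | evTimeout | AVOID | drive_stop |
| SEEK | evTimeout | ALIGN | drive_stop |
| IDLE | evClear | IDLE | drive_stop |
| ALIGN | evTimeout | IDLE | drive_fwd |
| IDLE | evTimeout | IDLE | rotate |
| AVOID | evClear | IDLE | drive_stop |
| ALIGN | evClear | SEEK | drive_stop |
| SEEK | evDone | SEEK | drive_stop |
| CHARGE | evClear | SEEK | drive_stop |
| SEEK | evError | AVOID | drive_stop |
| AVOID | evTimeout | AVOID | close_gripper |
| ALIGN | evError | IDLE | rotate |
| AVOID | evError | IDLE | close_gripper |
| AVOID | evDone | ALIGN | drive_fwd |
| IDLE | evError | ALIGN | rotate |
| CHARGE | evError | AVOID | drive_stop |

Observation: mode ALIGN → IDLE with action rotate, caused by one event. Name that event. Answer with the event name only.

evError

try evClear: (ALIGN, evClear) → (SEEK, drive_stop)
try evDone: (ALIGN, evDone) → (ALIGN, rotate)
try evTimeout: (ALIGN, evTimeout) → (IDLE, drive_fwd)
try evError: (ALIGN, evError) → (IDLE, rotate)  ← matches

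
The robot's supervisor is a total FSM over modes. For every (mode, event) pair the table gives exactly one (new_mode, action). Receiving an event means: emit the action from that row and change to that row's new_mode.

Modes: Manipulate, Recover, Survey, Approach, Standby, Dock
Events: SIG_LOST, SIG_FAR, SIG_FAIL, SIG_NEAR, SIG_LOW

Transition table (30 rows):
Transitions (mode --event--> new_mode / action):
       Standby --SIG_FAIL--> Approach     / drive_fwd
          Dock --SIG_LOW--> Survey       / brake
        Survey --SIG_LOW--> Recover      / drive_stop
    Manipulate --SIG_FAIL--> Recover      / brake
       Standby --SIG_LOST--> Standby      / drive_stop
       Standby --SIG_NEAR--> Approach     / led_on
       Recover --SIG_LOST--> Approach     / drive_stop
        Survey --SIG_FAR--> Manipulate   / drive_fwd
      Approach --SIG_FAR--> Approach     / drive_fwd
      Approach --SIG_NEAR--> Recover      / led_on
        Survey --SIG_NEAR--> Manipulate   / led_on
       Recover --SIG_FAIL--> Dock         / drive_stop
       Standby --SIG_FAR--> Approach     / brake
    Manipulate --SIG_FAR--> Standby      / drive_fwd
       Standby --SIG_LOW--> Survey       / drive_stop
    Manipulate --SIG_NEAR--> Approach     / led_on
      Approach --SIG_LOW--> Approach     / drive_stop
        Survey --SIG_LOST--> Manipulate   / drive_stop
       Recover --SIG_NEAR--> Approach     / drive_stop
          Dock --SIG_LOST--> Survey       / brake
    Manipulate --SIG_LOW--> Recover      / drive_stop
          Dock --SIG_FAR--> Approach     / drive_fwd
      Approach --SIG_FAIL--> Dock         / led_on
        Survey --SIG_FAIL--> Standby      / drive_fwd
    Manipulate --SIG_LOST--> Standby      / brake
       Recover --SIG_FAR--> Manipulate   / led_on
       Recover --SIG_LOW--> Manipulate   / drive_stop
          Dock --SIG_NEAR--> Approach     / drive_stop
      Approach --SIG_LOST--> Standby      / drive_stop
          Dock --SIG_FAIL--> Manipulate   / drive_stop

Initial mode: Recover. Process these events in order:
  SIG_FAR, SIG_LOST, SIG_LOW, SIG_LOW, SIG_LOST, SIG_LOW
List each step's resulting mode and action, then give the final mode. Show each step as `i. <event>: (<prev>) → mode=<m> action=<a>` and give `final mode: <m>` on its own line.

final mode: Approach

1. SIG_FAR: (Recover) → mode=Manipulate action=led_on
2. SIG_LOST: (Manipulate) → mode=Standby action=brake
3. SIG_LOW: (Standby) → mode=Survey action=drive_stop
4. SIG_LOW: (Survey) → mode=Recover action=drive_stop
5. SIG_LOST: (Recover) → mode=Approach action=drive_stop
6. SIG_LOW: (Approach) → mode=Approach action=drive_stop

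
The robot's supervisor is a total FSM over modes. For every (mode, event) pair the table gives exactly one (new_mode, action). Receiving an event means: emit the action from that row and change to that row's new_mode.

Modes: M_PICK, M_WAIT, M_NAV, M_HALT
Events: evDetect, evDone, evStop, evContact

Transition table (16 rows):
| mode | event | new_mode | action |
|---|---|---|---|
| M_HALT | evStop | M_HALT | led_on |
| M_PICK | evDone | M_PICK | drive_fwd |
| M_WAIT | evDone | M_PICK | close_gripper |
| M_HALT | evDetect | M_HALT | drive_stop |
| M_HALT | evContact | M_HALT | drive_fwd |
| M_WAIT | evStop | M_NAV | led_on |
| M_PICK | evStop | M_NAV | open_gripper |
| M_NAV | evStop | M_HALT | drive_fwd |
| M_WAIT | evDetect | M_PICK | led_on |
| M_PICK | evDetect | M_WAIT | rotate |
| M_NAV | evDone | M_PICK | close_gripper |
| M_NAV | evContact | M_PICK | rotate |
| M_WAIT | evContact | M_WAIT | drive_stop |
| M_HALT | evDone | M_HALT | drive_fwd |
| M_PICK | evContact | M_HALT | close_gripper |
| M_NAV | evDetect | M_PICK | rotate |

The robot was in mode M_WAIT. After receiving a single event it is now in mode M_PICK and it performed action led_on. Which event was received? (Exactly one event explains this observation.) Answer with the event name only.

try evDetect: (M_WAIT, evDetect) → (M_PICK, led_on)  ← matches
try evDone: (M_WAIT, evDone) → (M_PICK, close_gripper)
try evStop: (M_WAIT, evStop) → (M_NAV, led_on)
try evContact: (M_WAIT, evContact) → (M_WAIT, drive_stop)

evDetect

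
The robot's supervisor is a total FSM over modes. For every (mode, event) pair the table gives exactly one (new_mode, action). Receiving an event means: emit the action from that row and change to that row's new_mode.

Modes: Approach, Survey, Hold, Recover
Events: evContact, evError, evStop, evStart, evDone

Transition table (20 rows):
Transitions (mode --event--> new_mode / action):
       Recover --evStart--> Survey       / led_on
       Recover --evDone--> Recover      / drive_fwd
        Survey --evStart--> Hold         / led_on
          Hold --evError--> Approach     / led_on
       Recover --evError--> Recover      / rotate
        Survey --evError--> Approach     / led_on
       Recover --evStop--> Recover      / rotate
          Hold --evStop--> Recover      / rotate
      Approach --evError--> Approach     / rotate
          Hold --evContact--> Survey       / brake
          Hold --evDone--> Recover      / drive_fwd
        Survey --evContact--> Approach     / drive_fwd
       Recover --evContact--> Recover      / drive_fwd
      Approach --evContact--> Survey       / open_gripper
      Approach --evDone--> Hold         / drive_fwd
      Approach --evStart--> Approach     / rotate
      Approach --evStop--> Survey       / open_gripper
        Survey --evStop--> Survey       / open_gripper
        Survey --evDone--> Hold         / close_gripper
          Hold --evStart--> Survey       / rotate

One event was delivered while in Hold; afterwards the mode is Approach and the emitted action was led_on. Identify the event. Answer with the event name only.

try evContact: (Hold, evContact) → (Survey, brake)
try evError: (Hold, evError) → (Approach, led_on)  ← matches
try evStop: (Hold, evStop) → (Recover, rotate)
try evStart: (Hold, evStart) → (Survey, rotate)
try evDone: (Hold, evDone) → (Recover, drive_fwd)

evError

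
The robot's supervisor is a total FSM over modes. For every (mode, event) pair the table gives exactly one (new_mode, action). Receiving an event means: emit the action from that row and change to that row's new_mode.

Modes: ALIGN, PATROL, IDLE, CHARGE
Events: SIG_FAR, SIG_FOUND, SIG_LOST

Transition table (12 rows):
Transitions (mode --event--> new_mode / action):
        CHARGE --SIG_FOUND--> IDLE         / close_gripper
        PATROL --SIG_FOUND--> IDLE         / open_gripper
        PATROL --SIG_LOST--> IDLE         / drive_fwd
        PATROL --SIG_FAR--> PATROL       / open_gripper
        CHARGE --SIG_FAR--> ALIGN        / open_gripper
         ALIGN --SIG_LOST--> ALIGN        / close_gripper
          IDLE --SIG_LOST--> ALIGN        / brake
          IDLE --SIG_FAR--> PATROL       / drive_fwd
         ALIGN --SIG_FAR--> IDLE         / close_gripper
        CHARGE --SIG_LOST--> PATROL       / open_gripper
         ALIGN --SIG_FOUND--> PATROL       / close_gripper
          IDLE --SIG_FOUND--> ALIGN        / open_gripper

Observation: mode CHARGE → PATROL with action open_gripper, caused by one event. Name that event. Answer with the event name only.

try SIG_FAR: (CHARGE, SIG_FAR) → (ALIGN, open_gripper)
try SIG_FOUND: (CHARGE, SIG_FOUND) → (IDLE, close_gripper)
try SIG_LOST: (CHARGE, SIG_LOST) → (PATROL, open_gripper)  ← matches

SIG_LOST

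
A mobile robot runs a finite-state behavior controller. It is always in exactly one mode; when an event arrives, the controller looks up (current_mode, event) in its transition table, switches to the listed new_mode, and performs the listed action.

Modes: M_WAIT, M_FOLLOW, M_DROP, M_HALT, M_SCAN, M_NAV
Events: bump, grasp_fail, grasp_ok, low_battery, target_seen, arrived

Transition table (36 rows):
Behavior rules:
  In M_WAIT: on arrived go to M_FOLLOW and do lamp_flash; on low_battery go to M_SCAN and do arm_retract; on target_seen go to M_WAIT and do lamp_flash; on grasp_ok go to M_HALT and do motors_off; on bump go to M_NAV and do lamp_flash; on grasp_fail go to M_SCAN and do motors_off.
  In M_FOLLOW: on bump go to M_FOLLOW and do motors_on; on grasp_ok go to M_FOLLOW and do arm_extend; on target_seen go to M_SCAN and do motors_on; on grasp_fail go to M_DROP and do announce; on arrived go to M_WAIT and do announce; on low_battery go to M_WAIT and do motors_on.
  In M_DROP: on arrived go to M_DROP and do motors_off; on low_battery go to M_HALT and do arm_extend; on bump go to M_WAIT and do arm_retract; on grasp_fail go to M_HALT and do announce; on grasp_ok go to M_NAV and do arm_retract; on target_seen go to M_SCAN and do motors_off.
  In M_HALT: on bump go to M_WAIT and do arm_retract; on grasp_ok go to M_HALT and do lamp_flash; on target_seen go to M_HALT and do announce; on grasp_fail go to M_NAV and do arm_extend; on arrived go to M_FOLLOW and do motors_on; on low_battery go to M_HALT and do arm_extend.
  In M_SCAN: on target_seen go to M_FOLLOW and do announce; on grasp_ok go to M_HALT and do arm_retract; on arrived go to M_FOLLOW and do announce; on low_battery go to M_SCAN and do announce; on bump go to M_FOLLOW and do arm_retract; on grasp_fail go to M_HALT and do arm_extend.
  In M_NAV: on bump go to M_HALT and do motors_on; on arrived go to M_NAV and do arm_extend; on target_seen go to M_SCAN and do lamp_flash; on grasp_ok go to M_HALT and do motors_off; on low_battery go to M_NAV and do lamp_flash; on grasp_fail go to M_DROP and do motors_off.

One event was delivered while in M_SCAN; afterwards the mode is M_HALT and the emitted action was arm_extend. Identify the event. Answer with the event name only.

grasp_fail

try bump: (M_SCAN, bump) → (M_FOLLOW, arm_retract)
try grasp_fail: (M_SCAN, grasp_fail) → (M_HALT, arm_extend)  ← matches
try grasp_ok: (M_SCAN, grasp_ok) → (M_HALT, arm_retract)
try low_battery: (M_SCAN, low_battery) → (M_SCAN, announce)
try target_seen: (M_SCAN, target_seen) → (M_FOLLOW, announce)
try arrived: (M_SCAN, arrived) → (M_FOLLOW, announce)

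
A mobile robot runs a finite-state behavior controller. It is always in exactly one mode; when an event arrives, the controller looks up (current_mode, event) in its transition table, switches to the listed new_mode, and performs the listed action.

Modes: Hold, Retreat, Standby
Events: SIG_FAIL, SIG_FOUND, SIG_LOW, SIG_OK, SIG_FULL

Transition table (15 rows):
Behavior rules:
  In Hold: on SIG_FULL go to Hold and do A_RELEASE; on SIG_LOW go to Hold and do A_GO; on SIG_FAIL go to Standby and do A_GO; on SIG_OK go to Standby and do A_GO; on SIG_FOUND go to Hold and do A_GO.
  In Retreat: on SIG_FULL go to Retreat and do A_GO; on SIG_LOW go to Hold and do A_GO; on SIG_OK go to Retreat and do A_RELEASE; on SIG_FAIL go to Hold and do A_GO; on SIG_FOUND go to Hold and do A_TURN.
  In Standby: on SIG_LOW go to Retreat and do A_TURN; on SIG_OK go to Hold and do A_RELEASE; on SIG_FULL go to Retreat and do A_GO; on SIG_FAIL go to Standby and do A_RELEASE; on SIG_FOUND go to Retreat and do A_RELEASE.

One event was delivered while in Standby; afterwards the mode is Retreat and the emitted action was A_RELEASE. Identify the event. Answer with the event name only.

try SIG_FAIL: (Standby, SIG_FAIL) → (Standby, A_RELEASE)
try SIG_FOUND: (Standby, SIG_FOUND) → (Retreat, A_RELEASE)  ← matches
try SIG_LOW: (Standby, SIG_LOW) → (Retreat, A_TURN)
try SIG_OK: (Standby, SIG_OK) → (Hold, A_RELEASE)
try SIG_FULL: (Standby, SIG_FULL) → (Retreat, A_GO)

SIG_FOUND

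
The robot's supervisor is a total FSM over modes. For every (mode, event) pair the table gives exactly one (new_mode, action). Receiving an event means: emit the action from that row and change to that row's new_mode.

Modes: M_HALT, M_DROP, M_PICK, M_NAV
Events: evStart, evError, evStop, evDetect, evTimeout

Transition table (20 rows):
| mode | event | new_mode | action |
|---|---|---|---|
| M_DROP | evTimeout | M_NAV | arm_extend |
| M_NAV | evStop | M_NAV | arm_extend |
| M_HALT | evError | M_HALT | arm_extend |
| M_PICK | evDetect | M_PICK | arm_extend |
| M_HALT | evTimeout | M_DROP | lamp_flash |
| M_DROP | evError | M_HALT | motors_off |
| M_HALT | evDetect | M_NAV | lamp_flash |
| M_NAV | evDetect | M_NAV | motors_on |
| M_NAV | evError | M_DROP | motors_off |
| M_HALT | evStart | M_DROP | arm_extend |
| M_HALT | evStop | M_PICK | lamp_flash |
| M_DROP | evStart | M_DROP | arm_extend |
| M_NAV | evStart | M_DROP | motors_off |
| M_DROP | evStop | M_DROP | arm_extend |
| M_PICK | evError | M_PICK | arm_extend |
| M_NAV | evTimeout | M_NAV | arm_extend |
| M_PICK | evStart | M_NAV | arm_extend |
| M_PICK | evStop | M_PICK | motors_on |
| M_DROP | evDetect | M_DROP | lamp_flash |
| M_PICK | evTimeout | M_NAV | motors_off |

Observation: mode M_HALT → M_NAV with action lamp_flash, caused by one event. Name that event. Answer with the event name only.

try evStart: (M_HALT, evStart) → (M_DROP, arm_extend)
try evError: (M_HALT, evError) → (M_HALT, arm_extend)
try evStop: (M_HALT, evStop) → (M_PICK, lamp_flash)
try evDetect: (M_HALT, evDetect) → (M_NAV, lamp_flash)  ← matches
try evTimeout: (M_HALT, evTimeout) → (M_DROP, lamp_flash)

evDetect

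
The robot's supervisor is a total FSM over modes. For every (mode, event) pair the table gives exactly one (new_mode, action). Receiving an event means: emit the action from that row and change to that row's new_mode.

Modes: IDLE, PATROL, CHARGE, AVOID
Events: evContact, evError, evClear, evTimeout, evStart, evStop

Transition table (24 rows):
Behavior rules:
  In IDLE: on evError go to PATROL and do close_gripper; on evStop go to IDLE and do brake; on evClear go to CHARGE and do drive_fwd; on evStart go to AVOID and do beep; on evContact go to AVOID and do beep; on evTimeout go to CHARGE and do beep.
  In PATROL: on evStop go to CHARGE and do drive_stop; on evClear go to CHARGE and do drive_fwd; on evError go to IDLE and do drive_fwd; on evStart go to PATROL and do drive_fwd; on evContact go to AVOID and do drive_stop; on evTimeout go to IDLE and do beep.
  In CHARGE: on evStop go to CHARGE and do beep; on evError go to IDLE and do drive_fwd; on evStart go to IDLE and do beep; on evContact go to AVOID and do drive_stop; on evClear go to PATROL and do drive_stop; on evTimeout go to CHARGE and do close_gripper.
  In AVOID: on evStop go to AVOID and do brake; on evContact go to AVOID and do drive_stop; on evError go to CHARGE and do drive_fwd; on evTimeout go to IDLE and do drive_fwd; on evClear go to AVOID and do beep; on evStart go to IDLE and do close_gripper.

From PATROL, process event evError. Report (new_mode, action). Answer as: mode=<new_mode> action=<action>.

current mode = PATROL; filter table to that mode:
  (PATROL, evStop) → (CHARGE, drive_stop)
  (PATROL, evClear) → (CHARGE, drive_fwd)
  (PATROL, evError) → (IDLE, drive_fwd)  ← event matches
  (PATROL, evStart) → (PATROL, drive_fwd)
  (PATROL, evContact) → (AVOID, drive_stop)
  (PATROL, evTimeout) → (IDLE, beep)
event = evError selects (IDLE, drive_fwd)

mode=IDLE action=drive_fwd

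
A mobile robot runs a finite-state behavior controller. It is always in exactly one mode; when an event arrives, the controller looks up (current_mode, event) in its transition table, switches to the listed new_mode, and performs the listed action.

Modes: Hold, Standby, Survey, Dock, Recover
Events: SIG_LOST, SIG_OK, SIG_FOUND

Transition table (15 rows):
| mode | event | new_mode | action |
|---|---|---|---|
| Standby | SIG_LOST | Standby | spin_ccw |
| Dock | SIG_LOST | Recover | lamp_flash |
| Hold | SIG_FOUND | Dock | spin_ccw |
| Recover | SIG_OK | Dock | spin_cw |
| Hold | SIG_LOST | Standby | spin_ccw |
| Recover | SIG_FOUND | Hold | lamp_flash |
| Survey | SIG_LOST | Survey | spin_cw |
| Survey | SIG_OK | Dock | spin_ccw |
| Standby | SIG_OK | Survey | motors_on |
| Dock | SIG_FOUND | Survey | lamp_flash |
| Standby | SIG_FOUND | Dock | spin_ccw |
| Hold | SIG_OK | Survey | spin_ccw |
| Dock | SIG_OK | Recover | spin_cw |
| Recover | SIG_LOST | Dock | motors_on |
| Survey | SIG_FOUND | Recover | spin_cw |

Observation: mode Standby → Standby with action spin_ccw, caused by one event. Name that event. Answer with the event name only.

SIG_LOST

try SIG_LOST: (Standby, SIG_LOST) → (Standby, spin_ccw)  ← matches
try SIG_OK: (Standby, SIG_OK) → (Survey, motors_on)
try SIG_FOUND: (Standby, SIG_FOUND) → (Dock, spin_ccw)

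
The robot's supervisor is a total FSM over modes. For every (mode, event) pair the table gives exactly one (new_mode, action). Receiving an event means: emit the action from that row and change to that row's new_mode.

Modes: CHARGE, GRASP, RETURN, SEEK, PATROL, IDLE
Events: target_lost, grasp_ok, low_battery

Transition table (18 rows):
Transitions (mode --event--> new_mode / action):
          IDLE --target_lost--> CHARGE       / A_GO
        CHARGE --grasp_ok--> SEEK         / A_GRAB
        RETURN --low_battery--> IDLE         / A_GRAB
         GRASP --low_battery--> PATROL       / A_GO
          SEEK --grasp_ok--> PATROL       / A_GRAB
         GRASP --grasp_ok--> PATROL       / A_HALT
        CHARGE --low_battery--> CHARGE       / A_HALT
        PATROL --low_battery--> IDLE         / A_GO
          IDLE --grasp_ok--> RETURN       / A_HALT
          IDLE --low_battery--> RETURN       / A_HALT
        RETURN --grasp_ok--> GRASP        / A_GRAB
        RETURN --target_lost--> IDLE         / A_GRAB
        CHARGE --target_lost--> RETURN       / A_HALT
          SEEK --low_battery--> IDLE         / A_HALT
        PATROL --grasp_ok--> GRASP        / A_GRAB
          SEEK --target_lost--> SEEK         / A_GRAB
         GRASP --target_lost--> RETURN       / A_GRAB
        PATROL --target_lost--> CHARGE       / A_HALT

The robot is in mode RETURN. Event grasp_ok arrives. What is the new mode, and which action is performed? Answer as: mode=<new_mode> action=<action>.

mode=GRASP action=A_GRAB

current mode = RETURN; filter table to that mode:
  (RETURN, low_battery) → (IDLE, A_GRAB)
  (RETURN, grasp_ok) → (GRASP, A_GRAB)  ← event matches
  (RETURN, target_lost) → (IDLE, A_GRAB)
event = grasp_ok selects (GRASP, A_GRAB)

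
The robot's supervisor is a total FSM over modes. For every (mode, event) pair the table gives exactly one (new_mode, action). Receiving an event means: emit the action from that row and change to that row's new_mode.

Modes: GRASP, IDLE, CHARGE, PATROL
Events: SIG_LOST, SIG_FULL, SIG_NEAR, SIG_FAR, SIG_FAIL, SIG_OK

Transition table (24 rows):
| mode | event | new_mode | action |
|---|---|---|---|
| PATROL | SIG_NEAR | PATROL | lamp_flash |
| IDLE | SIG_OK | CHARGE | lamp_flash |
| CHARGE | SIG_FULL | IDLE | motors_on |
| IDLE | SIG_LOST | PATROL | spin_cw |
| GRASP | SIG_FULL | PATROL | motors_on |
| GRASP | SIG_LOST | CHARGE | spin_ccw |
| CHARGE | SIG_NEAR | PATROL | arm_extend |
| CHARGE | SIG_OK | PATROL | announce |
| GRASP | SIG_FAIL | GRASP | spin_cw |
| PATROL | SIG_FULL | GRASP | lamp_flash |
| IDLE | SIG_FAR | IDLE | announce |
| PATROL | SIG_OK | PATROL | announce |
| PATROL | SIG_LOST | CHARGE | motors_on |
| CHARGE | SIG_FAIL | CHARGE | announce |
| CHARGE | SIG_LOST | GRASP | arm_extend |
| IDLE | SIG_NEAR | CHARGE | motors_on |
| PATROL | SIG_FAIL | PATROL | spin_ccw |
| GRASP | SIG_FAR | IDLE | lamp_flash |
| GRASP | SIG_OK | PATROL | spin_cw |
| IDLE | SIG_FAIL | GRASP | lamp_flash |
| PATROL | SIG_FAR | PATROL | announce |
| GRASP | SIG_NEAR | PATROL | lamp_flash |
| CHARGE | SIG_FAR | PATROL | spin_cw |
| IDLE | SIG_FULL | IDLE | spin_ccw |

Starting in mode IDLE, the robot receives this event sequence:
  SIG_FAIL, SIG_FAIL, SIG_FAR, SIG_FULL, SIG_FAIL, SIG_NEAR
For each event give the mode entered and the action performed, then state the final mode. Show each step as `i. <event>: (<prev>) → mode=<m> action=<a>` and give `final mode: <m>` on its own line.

1. SIG_FAIL: (IDLE) → mode=GRASP action=lamp_flash
2. SIG_FAIL: (GRASP) → mode=GRASP action=spin_cw
3. SIG_FAR: (GRASP) → mode=IDLE action=lamp_flash
4. SIG_FULL: (IDLE) → mode=IDLE action=spin_ccw
5. SIG_FAIL: (IDLE) → mode=GRASP action=lamp_flash
6. SIG_NEAR: (GRASP) → mode=PATROL action=lamp_flash

final mode: PATROL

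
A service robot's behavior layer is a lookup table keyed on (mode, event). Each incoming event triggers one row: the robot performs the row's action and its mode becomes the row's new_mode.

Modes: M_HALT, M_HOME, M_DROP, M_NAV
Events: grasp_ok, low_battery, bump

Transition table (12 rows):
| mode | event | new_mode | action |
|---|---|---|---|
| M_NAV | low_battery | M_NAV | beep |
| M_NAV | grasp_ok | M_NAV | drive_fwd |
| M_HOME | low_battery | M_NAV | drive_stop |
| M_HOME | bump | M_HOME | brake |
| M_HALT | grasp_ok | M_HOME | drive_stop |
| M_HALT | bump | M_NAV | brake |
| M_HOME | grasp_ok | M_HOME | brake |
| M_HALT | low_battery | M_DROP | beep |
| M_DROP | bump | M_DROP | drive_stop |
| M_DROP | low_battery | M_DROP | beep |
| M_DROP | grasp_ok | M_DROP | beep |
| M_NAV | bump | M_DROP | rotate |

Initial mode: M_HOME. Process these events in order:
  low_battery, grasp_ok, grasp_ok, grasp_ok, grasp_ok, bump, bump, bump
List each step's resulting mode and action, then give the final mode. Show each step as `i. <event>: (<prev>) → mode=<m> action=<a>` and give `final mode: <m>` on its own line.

final mode: M_DROP

1. low_battery: (M_HOME) → mode=M_NAV action=drive_stop
2. grasp_ok: (M_NAV) → mode=M_NAV action=drive_fwd
3. grasp_ok: (M_NAV) → mode=M_NAV action=drive_fwd
4. grasp_ok: (M_NAV) → mode=M_NAV action=drive_fwd
5. grasp_ok: (M_NAV) → mode=M_NAV action=drive_fwd
6. bump: (M_NAV) → mode=M_DROP action=rotate
7. bump: (M_DROP) → mode=M_DROP action=drive_stop
8. bump: (M_DROP) → mode=M_DROP action=drive_stop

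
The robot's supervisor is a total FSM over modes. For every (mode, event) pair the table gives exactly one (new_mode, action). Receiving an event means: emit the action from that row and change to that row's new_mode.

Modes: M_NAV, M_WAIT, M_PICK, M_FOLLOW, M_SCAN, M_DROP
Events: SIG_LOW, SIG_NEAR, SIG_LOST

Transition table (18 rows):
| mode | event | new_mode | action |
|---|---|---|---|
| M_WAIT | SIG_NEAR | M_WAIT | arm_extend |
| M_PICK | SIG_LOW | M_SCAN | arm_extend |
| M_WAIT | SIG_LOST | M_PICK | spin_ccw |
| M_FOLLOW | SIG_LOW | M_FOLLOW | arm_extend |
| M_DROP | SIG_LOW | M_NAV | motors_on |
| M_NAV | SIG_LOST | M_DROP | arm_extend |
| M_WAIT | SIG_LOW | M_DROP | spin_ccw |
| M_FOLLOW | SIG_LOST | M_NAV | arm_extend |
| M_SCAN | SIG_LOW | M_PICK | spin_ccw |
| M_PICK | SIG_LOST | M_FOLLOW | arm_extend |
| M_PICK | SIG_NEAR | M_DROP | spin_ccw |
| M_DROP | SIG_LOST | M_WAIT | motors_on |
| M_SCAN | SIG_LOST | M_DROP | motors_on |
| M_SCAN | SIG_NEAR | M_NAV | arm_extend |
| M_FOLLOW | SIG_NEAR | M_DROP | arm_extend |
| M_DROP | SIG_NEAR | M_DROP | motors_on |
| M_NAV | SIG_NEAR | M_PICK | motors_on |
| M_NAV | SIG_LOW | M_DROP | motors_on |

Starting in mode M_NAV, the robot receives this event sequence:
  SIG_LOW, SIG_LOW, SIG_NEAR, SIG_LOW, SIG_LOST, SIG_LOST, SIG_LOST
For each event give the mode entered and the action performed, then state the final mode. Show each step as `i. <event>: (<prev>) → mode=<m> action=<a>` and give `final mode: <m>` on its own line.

final mode: M_PICK

1. SIG_LOW: (M_NAV) → mode=M_DROP action=motors_on
2. SIG_LOW: (M_DROP) → mode=M_NAV action=motors_on
3. SIG_NEAR: (M_NAV) → mode=M_PICK action=motors_on
4. SIG_LOW: (M_PICK) → mode=M_SCAN action=arm_extend
5. SIG_LOST: (M_SCAN) → mode=M_DROP action=motors_on
6. SIG_LOST: (M_DROP) → mode=M_WAIT action=motors_on
7. SIG_LOST: (M_WAIT) → mode=M_PICK action=spin_ccw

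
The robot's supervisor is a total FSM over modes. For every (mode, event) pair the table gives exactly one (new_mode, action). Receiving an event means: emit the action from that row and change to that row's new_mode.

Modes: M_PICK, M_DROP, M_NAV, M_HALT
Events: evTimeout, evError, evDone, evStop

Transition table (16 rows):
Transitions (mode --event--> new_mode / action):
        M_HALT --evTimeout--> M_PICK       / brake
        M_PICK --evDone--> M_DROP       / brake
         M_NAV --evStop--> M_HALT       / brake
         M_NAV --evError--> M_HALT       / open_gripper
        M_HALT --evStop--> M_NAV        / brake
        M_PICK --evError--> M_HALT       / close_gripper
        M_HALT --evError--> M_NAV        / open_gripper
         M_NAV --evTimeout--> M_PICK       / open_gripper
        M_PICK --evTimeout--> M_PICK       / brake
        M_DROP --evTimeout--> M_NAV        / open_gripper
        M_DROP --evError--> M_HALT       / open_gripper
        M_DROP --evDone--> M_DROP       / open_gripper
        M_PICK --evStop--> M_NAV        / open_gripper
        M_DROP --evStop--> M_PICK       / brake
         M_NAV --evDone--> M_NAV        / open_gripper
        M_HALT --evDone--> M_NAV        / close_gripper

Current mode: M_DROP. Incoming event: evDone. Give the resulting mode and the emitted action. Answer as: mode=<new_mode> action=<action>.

mode=M_DROP action=open_gripper

current mode = M_DROP; filter table to that mode:
  (M_DROP, evTimeout) → (M_NAV, open_gripper)
  (M_DROP, evError) → (M_HALT, open_gripper)
  (M_DROP, evDone) → (M_DROP, open_gripper)  ← event matches
  (M_DROP, evStop) → (M_PICK, brake)
event = evDone selects (M_DROP, open_gripper)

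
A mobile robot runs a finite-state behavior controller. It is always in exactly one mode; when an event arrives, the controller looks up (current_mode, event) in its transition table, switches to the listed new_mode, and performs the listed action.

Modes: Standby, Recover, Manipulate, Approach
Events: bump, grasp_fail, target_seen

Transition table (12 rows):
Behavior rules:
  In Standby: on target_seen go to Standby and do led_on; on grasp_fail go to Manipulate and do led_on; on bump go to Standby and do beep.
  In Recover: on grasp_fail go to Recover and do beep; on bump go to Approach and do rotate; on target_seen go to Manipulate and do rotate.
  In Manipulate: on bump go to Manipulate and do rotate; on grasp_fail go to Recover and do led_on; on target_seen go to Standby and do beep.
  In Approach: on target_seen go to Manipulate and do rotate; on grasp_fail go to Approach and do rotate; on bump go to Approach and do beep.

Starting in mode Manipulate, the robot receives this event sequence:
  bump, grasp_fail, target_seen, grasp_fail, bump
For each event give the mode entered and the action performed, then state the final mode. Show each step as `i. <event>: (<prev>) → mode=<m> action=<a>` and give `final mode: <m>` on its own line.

final mode: Approach

1. bump: (Manipulate) → mode=Manipulate action=rotate
2. grasp_fail: (Manipulate) → mode=Recover action=led_on
3. target_seen: (Recover) → mode=Manipulate action=rotate
4. grasp_fail: (Manipulate) → mode=Recover action=led_on
5. bump: (Recover) → mode=Approach action=rotate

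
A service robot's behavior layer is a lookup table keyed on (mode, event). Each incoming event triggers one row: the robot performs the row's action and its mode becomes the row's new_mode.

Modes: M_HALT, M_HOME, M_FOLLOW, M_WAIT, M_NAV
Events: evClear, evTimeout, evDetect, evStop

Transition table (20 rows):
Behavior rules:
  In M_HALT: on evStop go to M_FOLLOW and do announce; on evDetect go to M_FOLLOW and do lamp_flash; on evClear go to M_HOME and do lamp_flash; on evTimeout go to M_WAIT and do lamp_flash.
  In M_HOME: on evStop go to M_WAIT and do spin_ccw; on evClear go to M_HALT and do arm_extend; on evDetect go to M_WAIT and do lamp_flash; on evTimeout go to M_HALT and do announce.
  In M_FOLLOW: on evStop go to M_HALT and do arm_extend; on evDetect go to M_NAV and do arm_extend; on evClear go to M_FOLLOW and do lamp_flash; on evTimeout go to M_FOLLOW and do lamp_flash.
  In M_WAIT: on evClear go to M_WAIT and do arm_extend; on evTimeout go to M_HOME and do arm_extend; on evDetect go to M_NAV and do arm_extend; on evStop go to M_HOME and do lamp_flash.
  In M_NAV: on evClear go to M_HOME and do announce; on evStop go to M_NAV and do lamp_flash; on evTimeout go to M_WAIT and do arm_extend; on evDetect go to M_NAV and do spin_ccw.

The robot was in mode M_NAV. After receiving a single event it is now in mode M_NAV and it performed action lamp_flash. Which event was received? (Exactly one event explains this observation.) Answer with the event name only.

try evClear: (M_NAV, evClear) → (M_HOME, announce)
try evTimeout: (M_NAV, evTimeout) → (M_WAIT, arm_extend)
try evDetect: (M_NAV, evDetect) → (M_NAV, spin_ccw)
try evStop: (M_NAV, evStop) → (M_NAV, lamp_flash)  ← matches

evStop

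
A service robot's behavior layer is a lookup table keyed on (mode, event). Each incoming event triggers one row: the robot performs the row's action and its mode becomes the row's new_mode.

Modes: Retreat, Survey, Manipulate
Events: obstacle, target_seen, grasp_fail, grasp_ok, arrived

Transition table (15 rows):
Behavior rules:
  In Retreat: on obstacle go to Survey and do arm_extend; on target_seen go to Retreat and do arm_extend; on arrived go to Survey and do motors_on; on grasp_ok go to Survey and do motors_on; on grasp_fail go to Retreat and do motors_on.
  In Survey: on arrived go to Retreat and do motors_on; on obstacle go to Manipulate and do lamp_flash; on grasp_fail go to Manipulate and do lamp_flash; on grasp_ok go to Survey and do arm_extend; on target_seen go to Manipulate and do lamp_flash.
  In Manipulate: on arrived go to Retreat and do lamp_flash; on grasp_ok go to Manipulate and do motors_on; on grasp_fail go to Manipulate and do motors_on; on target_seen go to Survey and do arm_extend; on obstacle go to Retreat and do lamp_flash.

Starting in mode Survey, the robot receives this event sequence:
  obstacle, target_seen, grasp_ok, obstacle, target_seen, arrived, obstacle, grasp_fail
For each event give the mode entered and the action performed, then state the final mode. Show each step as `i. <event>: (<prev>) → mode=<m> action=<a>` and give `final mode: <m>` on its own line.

1. obstacle: (Survey) → mode=Manipulate action=lamp_flash
2. target_seen: (Manipulate) → mode=Survey action=arm_extend
3. grasp_ok: (Survey) → mode=Survey action=arm_extend
4. obstacle: (Survey) → mode=Manipulate action=lamp_flash
5. target_seen: (Manipulate) → mode=Survey action=arm_extend
6. arrived: (Survey) → mode=Retreat action=motors_on
7. obstacle: (Retreat) → mode=Survey action=arm_extend
8. grasp_fail: (Survey) → mode=Manipulate action=lamp_flash

final mode: Manipulate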